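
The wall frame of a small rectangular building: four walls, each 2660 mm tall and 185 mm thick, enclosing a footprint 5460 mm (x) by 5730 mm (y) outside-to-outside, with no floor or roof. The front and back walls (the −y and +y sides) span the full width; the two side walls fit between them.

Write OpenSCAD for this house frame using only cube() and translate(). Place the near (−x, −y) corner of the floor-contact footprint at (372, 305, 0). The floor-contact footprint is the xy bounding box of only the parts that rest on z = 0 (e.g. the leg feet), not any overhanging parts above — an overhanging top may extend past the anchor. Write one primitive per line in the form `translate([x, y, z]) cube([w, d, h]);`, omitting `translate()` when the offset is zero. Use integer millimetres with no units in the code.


translate([372, 305, 0]) cube([5460, 185, 2660]);
translate([372, 5850, 0]) cube([5460, 185, 2660]);
translate([372, 490, 0]) cube([185, 5360, 2660]);
translate([5647, 490, 0]) cube([185, 5360, 2660]);


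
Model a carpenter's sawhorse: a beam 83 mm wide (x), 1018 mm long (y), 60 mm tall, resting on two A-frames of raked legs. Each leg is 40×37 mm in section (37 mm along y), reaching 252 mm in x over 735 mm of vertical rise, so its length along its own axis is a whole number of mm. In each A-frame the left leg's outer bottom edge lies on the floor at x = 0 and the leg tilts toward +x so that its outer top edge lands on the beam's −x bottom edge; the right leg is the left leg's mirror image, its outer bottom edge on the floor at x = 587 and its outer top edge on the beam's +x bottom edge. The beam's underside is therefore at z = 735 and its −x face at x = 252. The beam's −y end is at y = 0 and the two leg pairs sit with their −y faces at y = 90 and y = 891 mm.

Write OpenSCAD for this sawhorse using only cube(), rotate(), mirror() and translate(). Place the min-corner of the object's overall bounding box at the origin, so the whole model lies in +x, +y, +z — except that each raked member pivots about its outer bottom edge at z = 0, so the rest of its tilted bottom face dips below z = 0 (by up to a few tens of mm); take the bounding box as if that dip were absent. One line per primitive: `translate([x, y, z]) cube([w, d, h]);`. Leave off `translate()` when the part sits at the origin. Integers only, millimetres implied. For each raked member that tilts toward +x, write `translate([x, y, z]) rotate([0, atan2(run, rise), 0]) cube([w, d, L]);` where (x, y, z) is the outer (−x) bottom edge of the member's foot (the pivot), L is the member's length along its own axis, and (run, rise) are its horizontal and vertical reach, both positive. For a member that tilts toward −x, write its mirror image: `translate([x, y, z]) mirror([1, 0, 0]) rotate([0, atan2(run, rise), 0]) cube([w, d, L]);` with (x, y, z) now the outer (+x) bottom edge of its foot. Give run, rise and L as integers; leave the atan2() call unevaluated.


translate([252, 0, 735]) cube([83, 1018, 60]);
translate([0, 90, 0]) rotate([0, atan2(252, 735), 0]) cube([40, 37, 777]);
translate([587, 90, 0]) mirror([1, 0, 0]) rotate([0, atan2(252, 735), 0]) cube([40, 37, 777]);
translate([0, 891, 0]) rotate([0, atan2(252, 735), 0]) cube([40, 37, 777]);
translate([587, 891, 0]) mirror([1, 0, 0]) rotate([0, atan2(252, 735), 0]) cube([40, 37, 777]);


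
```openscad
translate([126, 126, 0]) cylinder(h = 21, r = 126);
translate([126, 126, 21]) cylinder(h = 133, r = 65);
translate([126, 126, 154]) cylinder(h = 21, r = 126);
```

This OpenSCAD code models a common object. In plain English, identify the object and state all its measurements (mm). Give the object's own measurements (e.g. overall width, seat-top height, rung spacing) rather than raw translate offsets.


A spool: two coaxial disc flanges of radius 126 mm and thickness 21 mm, joined by a core cylinder of radius 65 mm and height 133 mm. The lower flange rests on z = 0 and the three cylinders share a vertical axis.


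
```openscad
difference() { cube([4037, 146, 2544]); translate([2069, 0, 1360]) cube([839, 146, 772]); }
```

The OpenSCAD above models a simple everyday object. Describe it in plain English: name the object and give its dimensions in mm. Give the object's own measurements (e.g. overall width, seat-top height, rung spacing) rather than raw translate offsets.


A wall 4037 mm long (x), 146 mm thick (y), 2544 mm tall, with a rectangular window opening cut through it. The opening is 839 mm wide and 772 mm tall; its sill is at z = 1360 mm and its near (−x) edge is 2069 mm from the wall's −x end. The opening passes through the full wall thickness.


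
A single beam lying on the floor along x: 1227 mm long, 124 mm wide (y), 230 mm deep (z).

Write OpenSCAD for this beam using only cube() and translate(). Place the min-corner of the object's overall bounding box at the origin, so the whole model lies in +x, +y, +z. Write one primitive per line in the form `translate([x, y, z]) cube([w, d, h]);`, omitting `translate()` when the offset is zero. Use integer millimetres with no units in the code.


cube([1227, 124, 230]);


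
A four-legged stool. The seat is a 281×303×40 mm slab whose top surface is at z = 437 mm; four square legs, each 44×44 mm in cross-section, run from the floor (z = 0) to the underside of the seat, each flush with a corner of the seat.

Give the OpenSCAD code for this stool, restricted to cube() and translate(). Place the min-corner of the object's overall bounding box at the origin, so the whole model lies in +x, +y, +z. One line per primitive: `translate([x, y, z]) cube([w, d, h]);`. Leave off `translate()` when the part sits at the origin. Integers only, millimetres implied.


// leg_h = 437 - 40 = 397
translate([0, 0, 397]) cube([281, 303, 40]);
cube([44, 44, 397]);
translate([237, 0, 0]) cube([44, 44, 397]);
translate([0, 259, 0]) cube([44, 44, 397]);
translate([237, 259, 0]) cube([44, 44, 397]);


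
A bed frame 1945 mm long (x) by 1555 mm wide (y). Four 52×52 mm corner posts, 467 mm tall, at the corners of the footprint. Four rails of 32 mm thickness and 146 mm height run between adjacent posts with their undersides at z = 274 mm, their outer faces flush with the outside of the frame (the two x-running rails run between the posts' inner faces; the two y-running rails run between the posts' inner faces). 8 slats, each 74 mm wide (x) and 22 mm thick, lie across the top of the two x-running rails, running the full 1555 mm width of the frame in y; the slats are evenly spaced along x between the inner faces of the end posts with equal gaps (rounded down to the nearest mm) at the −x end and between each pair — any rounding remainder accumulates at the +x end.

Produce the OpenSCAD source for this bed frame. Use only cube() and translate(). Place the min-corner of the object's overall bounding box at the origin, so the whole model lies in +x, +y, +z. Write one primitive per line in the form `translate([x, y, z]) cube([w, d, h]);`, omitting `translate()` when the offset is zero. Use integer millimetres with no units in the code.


cube([52, 52, 467]);
translate([0, 1503, 0]) cube([52, 52, 467]);
translate([1893, 0, 0]) cube([52, 52, 467]);
translate([1893, 1503, 0]) cube([52, 52, 467]);
translate([52, 0, 274]) cube([1841, 32, 146]);
translate([52, 1523, 274]) cube([1841, 32, 146]);
translate([0, 52, 274]) cube([32, 1451, 146]);
translate([1913, 52, 274]) cube([32, 1451, 146]);
translate([190, 0, 420]) cube([74, 1555, 22]);
translate([402, 0, 420]) cube([74, 1555, 22]);
translate([614, 0, 420]) cube([74, 1555, 22]);
translate([826, 0, 420]) cube([74, 1555, 22]);
translate([1038, 0, 420]) cube([74, 1555, 22]);
translate([1250, 0, 420]) cube([74, 1555, 22]);
translate([1462, 0, 420]) cube([74, 1555, 22]);
translate([1674, 0, 420]) cube([74, 1555, 22]);


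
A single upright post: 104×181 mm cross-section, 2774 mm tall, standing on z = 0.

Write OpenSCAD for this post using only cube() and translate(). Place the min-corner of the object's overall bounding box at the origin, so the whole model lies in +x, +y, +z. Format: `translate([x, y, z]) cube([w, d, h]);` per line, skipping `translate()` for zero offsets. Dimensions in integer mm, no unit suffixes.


cube([104, 181, 2774]);


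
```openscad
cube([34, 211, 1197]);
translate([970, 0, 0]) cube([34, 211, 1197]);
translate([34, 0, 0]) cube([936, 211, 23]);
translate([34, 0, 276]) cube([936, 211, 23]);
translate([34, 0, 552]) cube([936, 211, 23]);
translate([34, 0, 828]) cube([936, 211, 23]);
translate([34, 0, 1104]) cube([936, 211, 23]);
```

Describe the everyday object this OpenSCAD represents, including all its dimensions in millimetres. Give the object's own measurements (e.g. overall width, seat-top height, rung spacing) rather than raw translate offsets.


An open bookshelf. Two side panels, each 34 mm thick, 211 mm deep and 1197 mm tall, stand 1004 mm apart (outside-to-outside). Between them sit 5 shelves, each 23 mm thick and 211 mm deep, spanning the full gap between the sides. The bottom shelf rests on the floor (its underside at z = 0) and the clear gap between one shelf's top and the next shelf's underside is 253 mm.


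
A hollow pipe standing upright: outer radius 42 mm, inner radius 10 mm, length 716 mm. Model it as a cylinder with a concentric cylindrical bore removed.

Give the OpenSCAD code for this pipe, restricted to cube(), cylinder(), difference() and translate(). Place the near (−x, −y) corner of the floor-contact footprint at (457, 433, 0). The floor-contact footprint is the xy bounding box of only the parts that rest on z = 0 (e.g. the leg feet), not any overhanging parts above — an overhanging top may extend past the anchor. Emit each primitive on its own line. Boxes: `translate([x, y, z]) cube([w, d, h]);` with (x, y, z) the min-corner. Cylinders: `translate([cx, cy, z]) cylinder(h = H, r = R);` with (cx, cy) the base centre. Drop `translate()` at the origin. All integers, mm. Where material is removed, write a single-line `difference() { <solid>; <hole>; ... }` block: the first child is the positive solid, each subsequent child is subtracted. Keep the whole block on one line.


difference() { translate([499, 475, 0]) cylinder(h = 716, r = 42); translate([499, 475, 0]) cylinder(h = 716, r = 10); }


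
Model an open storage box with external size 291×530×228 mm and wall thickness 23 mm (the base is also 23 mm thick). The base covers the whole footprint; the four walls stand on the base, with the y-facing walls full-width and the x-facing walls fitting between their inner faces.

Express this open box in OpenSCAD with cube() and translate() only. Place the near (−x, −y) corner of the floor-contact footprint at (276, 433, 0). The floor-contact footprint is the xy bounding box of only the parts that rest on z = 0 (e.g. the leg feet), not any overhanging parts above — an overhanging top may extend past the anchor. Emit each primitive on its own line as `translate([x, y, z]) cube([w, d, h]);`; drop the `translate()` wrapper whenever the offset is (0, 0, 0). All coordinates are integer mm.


translate([276, 433, 0]) cube([291, 530, 23]);
translate([276, 433, 23]) cube([291, 23, 205]);
translate([276, 940, 23]) cube([291, 23, 205]);
translate([276, 456, 23]) cube([23, 484, 205]);
translate([544, 456, 23]) cube([23, 484, 205]);


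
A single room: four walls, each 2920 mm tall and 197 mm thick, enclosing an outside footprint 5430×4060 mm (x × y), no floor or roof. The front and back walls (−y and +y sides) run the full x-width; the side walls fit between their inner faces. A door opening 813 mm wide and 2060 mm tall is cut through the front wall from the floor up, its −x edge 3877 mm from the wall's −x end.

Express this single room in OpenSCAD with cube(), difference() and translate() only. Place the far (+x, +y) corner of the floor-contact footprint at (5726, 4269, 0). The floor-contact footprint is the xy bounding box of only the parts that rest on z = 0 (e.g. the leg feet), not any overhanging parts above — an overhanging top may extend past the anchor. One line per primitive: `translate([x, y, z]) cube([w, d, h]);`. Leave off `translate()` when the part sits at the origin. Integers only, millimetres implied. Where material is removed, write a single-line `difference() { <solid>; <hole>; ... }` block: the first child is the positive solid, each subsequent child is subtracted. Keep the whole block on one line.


difference() { translate([296, 209, 0]) cube([5430, 197, 2920]); translate([4173, 209, 0]) cube([813, 197, 2060]); }
translate([296, 4072, 0]) cube([5430, 197, 2920]);
translate([296, 406, 0]) cube([197, 3666, 2920]);
translate([5529, 406, 0]) cube([197, 3666, 2920]);


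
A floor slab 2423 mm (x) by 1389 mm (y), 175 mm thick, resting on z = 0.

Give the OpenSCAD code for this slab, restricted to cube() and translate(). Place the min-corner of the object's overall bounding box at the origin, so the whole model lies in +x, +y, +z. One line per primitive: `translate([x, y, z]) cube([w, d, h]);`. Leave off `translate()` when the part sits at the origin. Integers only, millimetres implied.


cube([2423, 1389, 175]);


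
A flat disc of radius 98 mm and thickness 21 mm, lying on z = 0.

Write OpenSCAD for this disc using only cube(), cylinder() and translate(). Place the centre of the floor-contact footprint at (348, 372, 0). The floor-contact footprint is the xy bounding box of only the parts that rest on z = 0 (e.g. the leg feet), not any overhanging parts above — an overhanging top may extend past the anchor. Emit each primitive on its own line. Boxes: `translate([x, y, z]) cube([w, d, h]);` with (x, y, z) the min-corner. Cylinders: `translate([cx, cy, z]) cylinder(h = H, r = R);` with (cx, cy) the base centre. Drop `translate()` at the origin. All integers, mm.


translate([348, 372, 0]) cylinder(h = 21, r = 98);


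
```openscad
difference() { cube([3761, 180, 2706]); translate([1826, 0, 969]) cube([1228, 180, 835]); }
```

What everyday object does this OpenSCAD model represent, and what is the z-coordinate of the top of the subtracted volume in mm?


A wall with a window opening. The window head height is 1804 mm.

A wall with a rectangular opening subtracted — a window. Sill at z = 969, opening 835 mm tall, so the head is at 969 + 835 = 1804 mm.


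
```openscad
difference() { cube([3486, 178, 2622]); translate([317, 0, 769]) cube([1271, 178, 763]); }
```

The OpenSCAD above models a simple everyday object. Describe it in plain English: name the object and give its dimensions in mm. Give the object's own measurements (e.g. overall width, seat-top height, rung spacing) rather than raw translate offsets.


A wall 3486 mm long (x), 178 mm thick (y), 2622 mm tall, with a rectangular window opening cut through it. The opening is 1271 mm wide and 763 mm tall; its sill is at z = 769 mm and its near (−x) edge is 317 mm from the wall's −x end. The opening passes through the full wall thickness.


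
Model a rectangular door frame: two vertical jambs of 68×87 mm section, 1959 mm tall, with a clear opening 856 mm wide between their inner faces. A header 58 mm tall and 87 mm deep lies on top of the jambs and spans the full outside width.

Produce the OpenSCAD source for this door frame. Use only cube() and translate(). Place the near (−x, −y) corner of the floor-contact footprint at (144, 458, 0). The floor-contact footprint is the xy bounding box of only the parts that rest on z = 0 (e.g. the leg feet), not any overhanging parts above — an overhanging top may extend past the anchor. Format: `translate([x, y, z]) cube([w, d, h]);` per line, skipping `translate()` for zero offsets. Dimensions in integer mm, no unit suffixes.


translate([144, 458, 0]) cube([68, 87, 1959]);
translate([1068, 458, 0]) cube([68, 87, 1959]);
translate([144, 458, 1959]) cube([992, 87, 58]);


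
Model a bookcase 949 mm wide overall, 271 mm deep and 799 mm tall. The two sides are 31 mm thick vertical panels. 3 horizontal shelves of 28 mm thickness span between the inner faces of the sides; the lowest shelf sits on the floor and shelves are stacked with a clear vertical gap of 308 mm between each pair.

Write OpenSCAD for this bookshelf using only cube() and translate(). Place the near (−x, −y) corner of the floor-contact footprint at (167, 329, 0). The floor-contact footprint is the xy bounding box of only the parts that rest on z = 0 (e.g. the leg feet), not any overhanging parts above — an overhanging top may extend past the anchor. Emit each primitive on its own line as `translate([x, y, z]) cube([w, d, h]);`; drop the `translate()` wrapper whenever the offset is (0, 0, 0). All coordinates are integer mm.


translate([167, 329, 0]) cube([31, 271, 799]);
translate([1085, 329, 0]) cube([31, 271, 799]);
translate([198, 329, 0]) cube([887, 271, 28]);
translate([198, 329, 336]) cube([887, 271, 28]);
translate([198, 329, 672]) cube([887, 271, 28]);


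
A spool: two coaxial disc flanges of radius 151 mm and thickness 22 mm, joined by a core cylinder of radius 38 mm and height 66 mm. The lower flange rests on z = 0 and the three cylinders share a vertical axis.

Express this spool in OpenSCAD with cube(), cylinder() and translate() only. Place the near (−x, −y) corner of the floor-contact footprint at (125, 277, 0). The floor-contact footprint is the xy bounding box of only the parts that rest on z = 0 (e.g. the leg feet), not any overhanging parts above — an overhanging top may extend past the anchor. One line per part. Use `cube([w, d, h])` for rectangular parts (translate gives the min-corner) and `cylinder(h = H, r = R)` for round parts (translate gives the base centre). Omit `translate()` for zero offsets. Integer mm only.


translate([276, 428, 0]) cylinder(h = 22, r = 151);
translate([276, 428, 22]) cylinder(h = 66, r = 38);
translate([276, 428, 88]) cylinder(h = 22, r = 151);


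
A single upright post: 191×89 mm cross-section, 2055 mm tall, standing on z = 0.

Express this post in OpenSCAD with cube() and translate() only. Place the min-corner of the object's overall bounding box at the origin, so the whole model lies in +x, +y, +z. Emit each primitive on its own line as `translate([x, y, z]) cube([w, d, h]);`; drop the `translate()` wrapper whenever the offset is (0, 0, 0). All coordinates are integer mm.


cube([191, 89, 2055]);


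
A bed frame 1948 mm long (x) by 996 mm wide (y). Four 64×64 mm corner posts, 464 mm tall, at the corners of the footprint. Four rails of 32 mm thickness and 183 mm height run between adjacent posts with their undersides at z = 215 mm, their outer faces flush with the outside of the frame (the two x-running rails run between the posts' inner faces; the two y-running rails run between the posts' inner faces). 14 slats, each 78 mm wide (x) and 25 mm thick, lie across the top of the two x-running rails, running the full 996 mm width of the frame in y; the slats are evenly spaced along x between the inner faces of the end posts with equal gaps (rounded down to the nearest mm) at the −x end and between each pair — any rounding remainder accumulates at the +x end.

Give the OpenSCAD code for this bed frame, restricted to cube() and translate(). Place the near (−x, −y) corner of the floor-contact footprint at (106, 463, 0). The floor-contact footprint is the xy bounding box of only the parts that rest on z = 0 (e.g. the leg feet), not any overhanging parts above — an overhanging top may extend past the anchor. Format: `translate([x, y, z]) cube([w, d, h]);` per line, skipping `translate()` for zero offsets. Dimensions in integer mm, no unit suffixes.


translate([106, 463, 0]) cube([64, 64, 464]);
translate([106, 1395, 0]) cube([64, 64, 464]);
translate([1990, 463, 0]) cube([64, 64, 464]);
translate([1990, 1395, 0]) cube([64, 64, 464]);
translate([170, 463, 215]) cube([1820, 32, 183]);
translate([170, 1427, 215]) cube([1820, 32, 183]);
translate([106, 527, 215]) cube([32, 868, 183]);
translate([2022, 527, 215]) cube([32, 868, 183]);
translate([218, 463, 398]) cube([78, 996, 25]);
translate([344, 463, 398]) cube([78, 996, 25]);
translate([470, 463, 398]) cube([78, 996, 25]);
translate([596, 463, 398]) cube([78, 996, 25]);
translate([722, 463, 398]) cube([78, 996, 25]);
translate([848, 463, 398]) cube([78, 996, 25]);
translate([974, 463, 398]) cube([78, 996, 25]);
translate([1100, 463, 398]) cube([78, 996, 25]);
translate([1226, 463, 398]) cube([78, 996, 25]);
translate([1352, 463, 398]) cube([78, 996, 25]);
translate([1478, 463, 398]) cube([78, 996, 25]);
translate([1604, 463, 398]) cube([78, 996, 25]);
translate([1730, 463, 398]) cube([78, 996, 25]);
translate([1856, 463, 398]) cube([78, 996, 25]);


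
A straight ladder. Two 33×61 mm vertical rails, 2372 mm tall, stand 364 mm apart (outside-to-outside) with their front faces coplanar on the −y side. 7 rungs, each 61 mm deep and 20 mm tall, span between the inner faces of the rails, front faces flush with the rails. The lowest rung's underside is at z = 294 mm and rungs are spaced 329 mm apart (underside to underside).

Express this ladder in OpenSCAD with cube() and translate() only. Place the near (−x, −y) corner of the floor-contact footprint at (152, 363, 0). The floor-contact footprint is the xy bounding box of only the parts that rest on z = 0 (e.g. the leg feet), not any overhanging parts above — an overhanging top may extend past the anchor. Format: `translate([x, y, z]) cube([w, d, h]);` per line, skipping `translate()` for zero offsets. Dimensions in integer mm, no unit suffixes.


// rung span = 364 - 2*33 = 298
// rung[k] z = 294 + k*329
translate([152, 363, 0]) cube([33, 61, 2372]);
translate([483, 363, 0]) cube([33, 61, 2372]);
translate([185, 363, 294]) cube([298, 61, 20]);
translate([185, 363, 623]) cube([298, 61, 20]);
translate([185, 363, 952]) cube([298, 61, 20]);
translate([185, 363, 1281]) cube([298, 61, 20]);
translate([185, 363, 1610]) cube([298, 61, 20]);
translate([185, 363, 1939]) cube([298, 61, 20]);
translate([185, 363, 2268]) cube([298, 61, 20]);


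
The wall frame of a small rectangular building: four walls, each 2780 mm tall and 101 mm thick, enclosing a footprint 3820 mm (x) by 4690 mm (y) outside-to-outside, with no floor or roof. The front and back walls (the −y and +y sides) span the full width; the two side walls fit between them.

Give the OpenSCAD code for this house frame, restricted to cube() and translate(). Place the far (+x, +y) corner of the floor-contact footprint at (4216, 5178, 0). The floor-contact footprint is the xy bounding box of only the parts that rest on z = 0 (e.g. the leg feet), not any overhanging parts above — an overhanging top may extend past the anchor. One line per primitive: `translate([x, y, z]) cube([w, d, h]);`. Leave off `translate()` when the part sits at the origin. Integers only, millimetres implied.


translate([396, 488, 0]) cube([3820, 101, 2780]);
translate([396, 5077, 0]) cube([3820, 101, 2780]);
translate([396, 589, 0]) cube([101, 4488, 2780]);
translate([4115, 589, 0]) cube([101, 4488, 2780]);


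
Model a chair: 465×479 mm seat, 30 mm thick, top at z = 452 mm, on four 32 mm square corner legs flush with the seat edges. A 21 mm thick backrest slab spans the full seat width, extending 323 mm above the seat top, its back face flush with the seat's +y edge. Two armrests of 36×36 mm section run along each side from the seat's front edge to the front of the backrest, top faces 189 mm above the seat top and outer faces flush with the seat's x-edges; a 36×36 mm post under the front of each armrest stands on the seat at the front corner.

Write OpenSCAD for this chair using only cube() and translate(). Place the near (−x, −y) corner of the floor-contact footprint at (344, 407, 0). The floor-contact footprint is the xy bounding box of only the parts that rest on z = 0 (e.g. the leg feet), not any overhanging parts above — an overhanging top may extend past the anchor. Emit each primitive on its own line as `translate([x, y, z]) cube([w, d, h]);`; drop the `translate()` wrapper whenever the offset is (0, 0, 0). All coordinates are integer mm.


translate([344, 407, 422]) cube([465, 479, 30]);
translate([344, 407, 0]) cube([32, 32, 422]);
translate([777, 407, 0]) cube([32, 32, 422]);
translate([344, 854, 0]) cube([32, 32, 422]);
translate([777, 854, 0]) cube([32, 32, 422]);
translate([344, 865, 452]) cube([465, 21, 323]);
translate([344, 407, 605]) cube([36, 458, 36]);
translate([773, 407, 605]) cube([36, 458, 36]);
translate([344, 407, 452]) cube([36, 36, 153]);
translate([773, 407, 452]) cube([36, 36, 153]);


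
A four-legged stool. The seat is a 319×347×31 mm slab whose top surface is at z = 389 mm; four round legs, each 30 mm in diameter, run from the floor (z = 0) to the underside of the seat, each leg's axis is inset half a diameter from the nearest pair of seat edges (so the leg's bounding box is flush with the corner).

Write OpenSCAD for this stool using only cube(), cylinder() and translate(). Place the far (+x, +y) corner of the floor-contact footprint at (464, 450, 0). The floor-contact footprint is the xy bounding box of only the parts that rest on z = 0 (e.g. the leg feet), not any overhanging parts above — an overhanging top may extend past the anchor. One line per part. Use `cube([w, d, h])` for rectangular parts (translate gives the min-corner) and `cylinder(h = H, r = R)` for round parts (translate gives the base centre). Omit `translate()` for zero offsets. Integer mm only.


// leg_h = 389 - 31 = 358
translate([145, 103, 358]) cube([319, 347, 31]);
translate([160, 118, 0]) cylinder(h = 358, r = 15);
translate([449, 118, 0]) cylinder(h = 358, r = 15);
translate([160, 435, 0]) cylinder(h = 358, r = 15);
translate([449, 435, 0]) cylinder(h = 358, r = 15);


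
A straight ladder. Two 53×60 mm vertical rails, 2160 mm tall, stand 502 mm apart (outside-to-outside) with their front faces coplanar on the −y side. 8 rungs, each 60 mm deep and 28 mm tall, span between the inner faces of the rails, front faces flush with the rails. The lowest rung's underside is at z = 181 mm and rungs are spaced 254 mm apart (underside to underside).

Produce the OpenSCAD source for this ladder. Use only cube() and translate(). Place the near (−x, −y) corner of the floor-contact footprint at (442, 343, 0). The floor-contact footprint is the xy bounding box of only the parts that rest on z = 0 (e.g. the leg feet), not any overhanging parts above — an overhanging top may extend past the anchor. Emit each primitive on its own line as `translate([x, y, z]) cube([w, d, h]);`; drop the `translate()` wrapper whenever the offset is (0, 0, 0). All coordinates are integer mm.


translate([442, 343, 0]) cube([53, 60, 2160]);
translate([891, 343, 0]) cube([53, 60, 2160]);
translate([495, 343, 181]) cube([396, 60, 28]);
translate([495, 343, 435]) cube([396, 60, 28]);
translate([495, 343, 689]) cube([396, 60, 28]);
translate([495, 343, 943]) cube([396, 60, 28]);
translate([495, 343, 1197]) cube([396, 60, 28]);
translate([495, 343, 1451]) cube([396, 60, 28]);
translate([495, 343, 1705]) cube([396, 60, 28]);
translate([495, 343, 1959]) cube([396, 60, 28]);


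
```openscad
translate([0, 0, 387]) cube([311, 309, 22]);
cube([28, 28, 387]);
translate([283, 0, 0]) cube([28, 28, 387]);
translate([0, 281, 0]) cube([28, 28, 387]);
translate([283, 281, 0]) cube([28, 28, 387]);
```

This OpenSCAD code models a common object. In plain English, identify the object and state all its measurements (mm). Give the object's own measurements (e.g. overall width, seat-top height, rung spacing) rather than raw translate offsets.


A simple wooden stool: a rectangular seat 311 mm (x) by 309 mm (y), 22 mm thick, top face at z = 409 mm, on four square legs, each 28×28 mm in cross-section. The legs rest on z = 0, each flush with a corner of the seat.


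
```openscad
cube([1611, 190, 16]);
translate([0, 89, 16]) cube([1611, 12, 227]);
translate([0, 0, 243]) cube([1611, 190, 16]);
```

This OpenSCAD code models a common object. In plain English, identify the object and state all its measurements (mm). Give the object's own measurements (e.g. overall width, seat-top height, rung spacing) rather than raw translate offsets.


An I-beam lying along x, 1611 mm long. Overall section height 259 mm. Two flanges 190 mm wide (y) and 16 mm thick, one on the floor and one at the top; a web 12 mm thick runs between them, centred on the flange width.


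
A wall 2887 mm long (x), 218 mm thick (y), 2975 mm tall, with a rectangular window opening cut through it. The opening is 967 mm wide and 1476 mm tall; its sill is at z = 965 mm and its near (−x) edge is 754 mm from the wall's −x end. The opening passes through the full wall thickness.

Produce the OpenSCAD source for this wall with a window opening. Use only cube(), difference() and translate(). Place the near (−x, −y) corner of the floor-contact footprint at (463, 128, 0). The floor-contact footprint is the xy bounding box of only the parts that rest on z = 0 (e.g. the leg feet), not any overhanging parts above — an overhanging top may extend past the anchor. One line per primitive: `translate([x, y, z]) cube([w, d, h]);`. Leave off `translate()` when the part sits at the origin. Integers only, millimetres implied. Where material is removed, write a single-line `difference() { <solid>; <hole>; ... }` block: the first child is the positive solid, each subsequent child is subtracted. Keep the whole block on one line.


difference() { translate([463, 128, 0]) cube([2887, 218, 2975]); translate([1217, 128, 965]) cube([967, 218, 1476]); }


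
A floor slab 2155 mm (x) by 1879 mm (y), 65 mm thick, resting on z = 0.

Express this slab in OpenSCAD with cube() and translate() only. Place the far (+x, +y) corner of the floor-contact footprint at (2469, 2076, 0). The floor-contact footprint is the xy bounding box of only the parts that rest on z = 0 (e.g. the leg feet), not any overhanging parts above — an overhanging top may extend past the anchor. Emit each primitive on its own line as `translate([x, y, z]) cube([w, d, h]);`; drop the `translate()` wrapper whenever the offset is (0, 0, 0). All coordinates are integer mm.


translate([314, 197, 0]) cube([2155, 1879, 65]);


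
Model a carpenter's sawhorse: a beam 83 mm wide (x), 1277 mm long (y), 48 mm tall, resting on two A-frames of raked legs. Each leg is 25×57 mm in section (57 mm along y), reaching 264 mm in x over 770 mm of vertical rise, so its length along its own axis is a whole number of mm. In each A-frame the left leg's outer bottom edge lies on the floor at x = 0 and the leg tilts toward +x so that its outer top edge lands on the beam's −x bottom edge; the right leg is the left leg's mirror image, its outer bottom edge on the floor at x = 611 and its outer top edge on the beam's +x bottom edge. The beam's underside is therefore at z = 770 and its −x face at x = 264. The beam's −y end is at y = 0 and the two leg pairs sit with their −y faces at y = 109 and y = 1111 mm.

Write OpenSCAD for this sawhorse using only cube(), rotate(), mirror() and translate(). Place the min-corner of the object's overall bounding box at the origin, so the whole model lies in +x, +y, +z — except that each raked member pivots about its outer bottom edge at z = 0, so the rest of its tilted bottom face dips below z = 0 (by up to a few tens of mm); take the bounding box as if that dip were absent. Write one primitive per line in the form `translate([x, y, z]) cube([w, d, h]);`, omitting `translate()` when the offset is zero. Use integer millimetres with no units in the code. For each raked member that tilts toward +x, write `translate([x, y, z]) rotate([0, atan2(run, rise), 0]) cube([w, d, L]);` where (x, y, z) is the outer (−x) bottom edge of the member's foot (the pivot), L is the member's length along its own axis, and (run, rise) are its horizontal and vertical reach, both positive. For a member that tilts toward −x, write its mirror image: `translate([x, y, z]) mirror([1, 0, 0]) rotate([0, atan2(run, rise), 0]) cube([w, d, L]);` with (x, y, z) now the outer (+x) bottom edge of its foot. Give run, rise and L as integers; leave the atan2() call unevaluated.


// leg length = √(264² + 770²) = 814
// right-leg outer foot x = 2·264 + 83 = 611
// beam min-corner = (264, 0, 770)
translate([264, 0, 770]) cube([83, 1277, 48]);
translate([0, 109, 0]) rotate([0, atan2(264, 770), 0]) cube([25, 57, 814]);
translate([611, 109, 0]) mirror([1, 0, 0]) rotate([0, atan2(264, 770), 0]) cube([25, 57, 814]);
translate([0, 1111, 0]) rotate([0, atan2(264, 770), 0]) cube([25, 57, 814]);
translate([611, 1111, 0]) mirror([1, 0, 0]) rotate([0, atan2(264, 770), 0]) cube([25, 57, 814]);


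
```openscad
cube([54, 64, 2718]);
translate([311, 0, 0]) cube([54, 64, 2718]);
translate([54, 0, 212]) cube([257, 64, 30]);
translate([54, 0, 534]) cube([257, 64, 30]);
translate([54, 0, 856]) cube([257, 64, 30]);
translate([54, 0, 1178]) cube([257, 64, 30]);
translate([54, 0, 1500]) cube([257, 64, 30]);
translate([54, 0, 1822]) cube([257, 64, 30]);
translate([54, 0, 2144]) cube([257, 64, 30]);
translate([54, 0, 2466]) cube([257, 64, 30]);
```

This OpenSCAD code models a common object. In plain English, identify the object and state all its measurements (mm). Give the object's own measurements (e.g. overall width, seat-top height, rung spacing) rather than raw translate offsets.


A straight ladder. Two 54×64 mm vertical rails, 2718 mm tall, stand 365 mm apart (outside-to-outside) with their front faces coplanar on the −y side. 8 rungs, each 64 mm deep and 30 mm tall, span between the inner faces of the rails, front faces flush with the rails. The lowest rung's underside is at z = 212 mm and rungs are spaced 322 mm apart (underside to underside).


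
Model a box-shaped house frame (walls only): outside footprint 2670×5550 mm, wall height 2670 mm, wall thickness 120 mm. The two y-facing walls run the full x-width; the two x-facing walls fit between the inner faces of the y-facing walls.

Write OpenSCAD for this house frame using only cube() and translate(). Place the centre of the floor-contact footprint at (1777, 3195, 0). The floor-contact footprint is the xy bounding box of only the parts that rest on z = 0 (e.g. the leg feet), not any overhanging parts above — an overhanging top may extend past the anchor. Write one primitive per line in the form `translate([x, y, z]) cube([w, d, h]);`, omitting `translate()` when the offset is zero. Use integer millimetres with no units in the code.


translate([442, 420, 0]) cube([2670, 120, 2670]);
translate([442, 5850, 0]) cube([2670, 120, 2670]);
translate([442, 540, 0]) cube([120, 5310, 2670]);
translate([2992, 540, 0]) cube([120, 5310, 2670]);


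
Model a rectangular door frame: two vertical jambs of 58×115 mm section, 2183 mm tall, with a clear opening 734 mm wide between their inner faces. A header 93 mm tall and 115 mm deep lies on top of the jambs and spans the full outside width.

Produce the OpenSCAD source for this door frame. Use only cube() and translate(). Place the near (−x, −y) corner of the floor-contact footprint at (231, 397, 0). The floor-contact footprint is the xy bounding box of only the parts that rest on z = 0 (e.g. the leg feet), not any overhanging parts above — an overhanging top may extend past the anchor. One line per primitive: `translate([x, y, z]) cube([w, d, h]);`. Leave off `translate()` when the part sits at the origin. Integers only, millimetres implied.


translate([231, 397, 0]) cube([58, 115, 2183]);
translate([1023, 397, 0]) cube([58, 115, 2183]);
translate([231, 397, 2183]) cube([850, 115, 93]);


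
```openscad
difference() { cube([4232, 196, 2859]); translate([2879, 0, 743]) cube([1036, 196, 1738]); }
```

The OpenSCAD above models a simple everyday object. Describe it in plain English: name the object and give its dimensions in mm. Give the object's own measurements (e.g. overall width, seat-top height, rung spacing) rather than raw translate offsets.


A wall 4232 mm long (x), 196 mm thick (y), 2859 mm tall, with a rectangular window opening cut through it. The opening is 1036 mm wide and 1738 mm tall; its sill is at z = 743 mm and its near (−x) edge is 2879 mm from the wall's −x end. The opening passes through the full wall thickness.


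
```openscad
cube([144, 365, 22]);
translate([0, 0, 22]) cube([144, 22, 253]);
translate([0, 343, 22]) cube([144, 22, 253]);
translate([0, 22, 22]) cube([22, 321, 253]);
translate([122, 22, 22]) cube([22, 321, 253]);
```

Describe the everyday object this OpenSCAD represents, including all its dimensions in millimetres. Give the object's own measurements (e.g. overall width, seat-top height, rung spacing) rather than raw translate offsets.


An open-topped rectangular box: outside dimensions 144×365×275 mm, with a uniform wall and base thickness of 22 mm. The base is a full 144×365 slab on the floor; four walls sit on top of the base. The front and back walls (the −y and +y sides) span the full width; the two side walls fit between them.


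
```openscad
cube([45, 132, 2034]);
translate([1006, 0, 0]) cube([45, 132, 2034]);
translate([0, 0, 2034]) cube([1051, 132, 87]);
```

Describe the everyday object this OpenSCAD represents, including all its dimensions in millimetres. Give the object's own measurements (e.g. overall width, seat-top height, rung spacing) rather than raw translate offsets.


A door frame. The clear opening is 961 mm wide and 2034 mm high. Two 45 mm wide jambs, 132 mm deep, stand either side of the opening from the floor to the top of the opening. A 87 mm thick head sits across the top of both jambs, spanning the full outside width of the frame.


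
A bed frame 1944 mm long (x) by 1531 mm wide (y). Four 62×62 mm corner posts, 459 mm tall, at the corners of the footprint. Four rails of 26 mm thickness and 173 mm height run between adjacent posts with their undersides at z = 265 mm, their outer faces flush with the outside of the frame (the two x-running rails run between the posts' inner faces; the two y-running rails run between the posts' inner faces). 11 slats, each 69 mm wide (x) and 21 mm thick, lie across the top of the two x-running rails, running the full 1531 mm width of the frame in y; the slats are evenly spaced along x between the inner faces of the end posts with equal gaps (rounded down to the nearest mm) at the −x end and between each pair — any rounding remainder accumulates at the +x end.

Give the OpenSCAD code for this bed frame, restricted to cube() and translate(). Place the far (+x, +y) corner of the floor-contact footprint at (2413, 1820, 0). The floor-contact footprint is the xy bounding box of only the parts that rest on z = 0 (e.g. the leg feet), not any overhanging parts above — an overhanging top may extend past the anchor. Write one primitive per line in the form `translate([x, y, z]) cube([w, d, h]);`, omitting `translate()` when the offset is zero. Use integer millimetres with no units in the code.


translate([469, 289, 0]) cube([62, 62, 459]);
translate([469, 1758, 0]) cube([62, 62, 459]);
translate([2351, 289, 0]) cube([62, 62, 459]);
translate([2351, 1758, 0]) cube([62, 62, 459]);
translate([531, 289, 265]) cube([1820, 26, 173]);
translate([531, 1794, 265]) cube([1820, 26, 173]);
translate([469, 351, 265]) cube([26, 1407, 173]);
translate([2387, 351, 265]) cube([26, 1407, 173]);
translate([619, 289, 438]) cube([69, 1531, 21]);
translate([776, 289, 438]) cube([69, 1531, 21]);
translate([933, 289, 438]) cube([69, 1531, 21]);
translate([1090, 289, 438]) cube([69, 1531, 21]);
translate([1247, 289, 438]) cube([69, 1531, 21]);
translate([1404, 289, 438]) cube([69, 1531, 21]);
translate([1561, 289, 438]) cube([69, 1531, 21]);
translate([1718, 289, 438]) cube([69, 1531, 21]);
translate([1875, 289, 438]) cube([69, 1531, 21]);
translate([2032, 289, 438]) cube([69, 1531, 21]);
translate([2189, 289, 438]) cube([69, 1531, 21]);


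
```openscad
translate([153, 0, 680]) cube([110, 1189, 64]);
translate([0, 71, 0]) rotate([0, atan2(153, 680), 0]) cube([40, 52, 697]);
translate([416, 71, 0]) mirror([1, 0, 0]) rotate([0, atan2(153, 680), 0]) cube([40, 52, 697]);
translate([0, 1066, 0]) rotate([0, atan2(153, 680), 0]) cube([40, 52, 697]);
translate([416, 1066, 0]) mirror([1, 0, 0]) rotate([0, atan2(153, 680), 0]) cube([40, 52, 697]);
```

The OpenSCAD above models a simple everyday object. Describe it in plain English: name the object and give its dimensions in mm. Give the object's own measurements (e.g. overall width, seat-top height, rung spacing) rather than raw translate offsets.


A sawhorse. A 110×1189×64 mm beam (x, y, z) sits on two A-frame leg pairs. Each pair is two raked legs of 40×52 mm section (52 mm along y) splaying symmetrically in x. Each leg rises 680 mm vertically over 153 mm of horizontal reach and is 697 mm long along its own axis. Every leg's outer bottom edge rests on the floor and its outer top edge meets a bottom edge of the beam — the left legs (tilting toward +x) meet the beam's −x bottom edge, the right legs (their mirror images, tilting toward −x) meet its +x bottom edge — so the leg tops tuck under the beam, the beam's underside is 680 mm above the floor, and the feet are 416 mm apart outside-to-outside with the beam centred between them. The two leg pairs are set in 71 mm from either end of the beam.
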